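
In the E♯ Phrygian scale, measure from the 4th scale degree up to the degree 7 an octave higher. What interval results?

perfect 11th

The scale runs E♯ F♯ G♯ A♯ B♯ C♯ D♯.
4th scale degree = A♯; scale degree 7 (up an octave) = D♯.
Counting 11 letters and 17 half steps from A♯ gives a perfect eleventh.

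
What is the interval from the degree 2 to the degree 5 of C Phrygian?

augmented fourth

C phrygian: C Db Eb F G Ab Bb.
So we need the interval from Db up to G.
4 letter names make it a fourth; at 6 semitones (a half step wider than perfect) the quality is augmented.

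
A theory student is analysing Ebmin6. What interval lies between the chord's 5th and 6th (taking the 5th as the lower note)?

The chord tones of Ebm6 are Eb, Gb, Bb, C.
So we need the interval from Bb up to C.
From Bb to C is 2 semitones, exactly the major second.

major second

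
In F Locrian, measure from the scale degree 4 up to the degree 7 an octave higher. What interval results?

perfect 11th

F locrian: F Gb Ab Bb Cb Db Eb.
So we need the interval from Bb up to Eb.
Counting 11 letters and 17 half steps from Bb gives a perfect eleventh.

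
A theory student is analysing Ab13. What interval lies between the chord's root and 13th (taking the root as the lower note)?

Spelling the chord: Ab–C–Eb–Gb–Bb–F.
The root is Ab and the 13th is F.
Counting 13 letters and 21 half steps from Ab gives a major thirteenth.

major 13th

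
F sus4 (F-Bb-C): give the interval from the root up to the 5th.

P5

The root is F and the 5th is C.
From F to C is 7 semitones, exactly the perfect fifth.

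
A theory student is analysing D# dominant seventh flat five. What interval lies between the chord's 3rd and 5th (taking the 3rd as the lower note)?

diminished third

D#7b5: D#, F##, A, C#.
So we need the interval from F## up to A.
3 letter names make it a third; at 2 semitones (a whole step narrower than major) the quality is diminished.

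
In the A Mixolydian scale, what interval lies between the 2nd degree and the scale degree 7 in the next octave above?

The scale runs A B C♯ D E F♯ G.
2nd degree = B; scale degree 7 (up an octave) = G.
13 letter names make it a thirteenth; at 20 semitones (a half step narrower than major) the quality is minor.

minor thirteenth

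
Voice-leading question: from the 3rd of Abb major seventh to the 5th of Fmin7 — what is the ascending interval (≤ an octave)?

augmented unison

The 3rd of Abb major seventh is Cb; the 5th of Fmin7 is C.
Cb up to C is 1 semitone, a half step wider than a perfect unison, so the interval is augmented.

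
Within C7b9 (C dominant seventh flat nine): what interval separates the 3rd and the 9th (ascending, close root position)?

d7

C7b9 (C dominant seventh flat nine): C-E-G-Bb-Db.
The 3rd is E and the 9th is Db.
E up to Db is 9 semitones, a whole step narrower than a major seventh, so the interval is diminished.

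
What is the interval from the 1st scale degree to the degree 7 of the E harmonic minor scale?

M7

Spelling the E harmonic minor scale: E F# G A B C D#.
That puts E below D#.
From E to D# is 11 semitones, exactly the major seventh.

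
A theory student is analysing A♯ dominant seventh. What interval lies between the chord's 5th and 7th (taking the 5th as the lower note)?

minor third

Spelling the chord: A♯, C𝄪, E♯, G♯.
The 5th is E♯ and the 7th is G♯.
From E♯ to G♯: 3 semitones over a third = minor.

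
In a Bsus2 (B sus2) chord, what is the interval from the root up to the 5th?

perfect fifth

Spelling the chord: B C# F#.
Root = B; 5th = F#.
B up to F# spans 5 letter names and 7 semitones — a perfect fifth.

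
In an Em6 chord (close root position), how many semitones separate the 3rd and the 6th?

The chord tones of Emin6 (E minor sixth) are E–G–B–C♯.
G to C♯ is an augmented fourth: 6 semitones.

6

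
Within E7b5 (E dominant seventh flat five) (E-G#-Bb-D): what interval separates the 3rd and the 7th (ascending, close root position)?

3rd = G#; 7th = D.
From G# to D: 6 semitones over a fifth = diminished.

d5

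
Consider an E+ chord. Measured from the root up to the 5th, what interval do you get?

E augmented is spelled E, G#, B#.
The root is E and the 5th is B#.
5 letter names make it a fifth; at 8 semitones (a half step wider than perfect) the quality is augmented.

augmented fifth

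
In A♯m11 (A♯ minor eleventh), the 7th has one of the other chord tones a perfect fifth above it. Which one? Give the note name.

The chord tones of A♯m11 (A♯ minor eleventh) are A♯–C♯–E♯–G♯–B♯–D♯.
The 7th is G♯. A perfect fifth above G♯ is D♯.
D♯ is the chord's 11th.

D#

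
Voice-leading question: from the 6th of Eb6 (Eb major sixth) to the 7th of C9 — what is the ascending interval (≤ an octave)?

minor seventh

Eb6 (Eb major sixth) has C as its 6th, and C9 has Bb as its 7th.
From C to Bb: 10 semitones over a seventh = minor.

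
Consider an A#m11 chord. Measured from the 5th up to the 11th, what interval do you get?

m7

The chord tones of A#m11 are A#, C#, E#, G#, B#, D#.
5th = E#; 11th = D#.
7 letter names make it a seventh; at 10 semitones (a half step narrower than major) the quality is minor.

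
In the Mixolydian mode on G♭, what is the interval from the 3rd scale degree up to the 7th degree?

G♭ mixolydian: G♭ A♭ B♭ C♭ D♭ E♭ F♭.
The 3rd scale degree is B♭ and the scale degree 7 is F♭.
B♭ up to F♭ is 6 semitones, a half step narrower than a perfect fifth, so the interval is diminished.

diminished fifth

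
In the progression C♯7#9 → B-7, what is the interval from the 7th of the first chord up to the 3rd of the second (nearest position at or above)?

minor 3rd

C♯7#9 has B as its 7th, and B-7 has D as its 3rd.
B up to D is 3 semitones, a half step narrower than a major third, so the interval is minor.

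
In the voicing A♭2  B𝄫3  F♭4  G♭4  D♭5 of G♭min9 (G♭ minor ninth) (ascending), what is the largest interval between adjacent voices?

minor ninth

Adjacent intervals: A♭2→B𝄫3 = minor ninth; B𝄫3→F♭4 = perfect fifth; F♭4→G♭4 = major second; G♭4→D♭5 = perfect fifth.
The largest is A♭2 to B𝄫3, a minor ninth (13 semitones).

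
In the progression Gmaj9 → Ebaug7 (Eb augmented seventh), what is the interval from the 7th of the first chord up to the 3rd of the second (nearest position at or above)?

The 7th of Gmaj9 is F#; the 3rd of Ebaug7 (Eb augmented seventh) is G.
From F# to G: 1 semitone over a second = minor.

m2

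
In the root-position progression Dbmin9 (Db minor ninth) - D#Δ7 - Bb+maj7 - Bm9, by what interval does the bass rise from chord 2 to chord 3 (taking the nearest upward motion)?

The roots are D# and Bb.
6 letter names make it a sixth; at 7 semitones (a whole step narrower than major) the quality is diminished.

diminished sixth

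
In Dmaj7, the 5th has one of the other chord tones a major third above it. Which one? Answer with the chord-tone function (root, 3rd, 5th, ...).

7th

The chord tones of Dmaj7 are D F# A C#.
The 5th is A. A major third above A is C#.
C# is the chord's 7th.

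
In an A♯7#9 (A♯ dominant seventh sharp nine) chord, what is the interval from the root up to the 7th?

Spelling the chord: A♯ C𝄪 E♯ G♯ B𝄪.
Root = A♯; 7th = G♯.
From A♯ to G♯: 10 semitones over a seventh = minor.

minor seventh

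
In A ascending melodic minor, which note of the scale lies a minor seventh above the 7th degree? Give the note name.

The scale is A B C D E F# G#.
The 7th degree is G#; a minor seventh above that is F# — scale degree 6.

F#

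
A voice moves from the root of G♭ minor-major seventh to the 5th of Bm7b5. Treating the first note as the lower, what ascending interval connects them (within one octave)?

The root of G♭ minor-major seventh is G♭; the 5th of Bm7b5 is F.
From G♭ to F is 11 semitones, exactly the major seventh.

major seventh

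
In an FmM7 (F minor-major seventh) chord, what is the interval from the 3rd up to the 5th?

F minor-major seventh is spelled F-Ab-C-E.
3rd = Ab; 5th = C.
From Ab to C is 4 semitones, exactly the major third.

major 3rd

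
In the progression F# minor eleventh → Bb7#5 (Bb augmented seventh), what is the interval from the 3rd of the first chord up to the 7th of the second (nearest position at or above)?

diminished octave

F# minor eleventh has A as its 3rd, and Bb7#5 (Bb augmented seventh) has Ab as its 7th.
8 letter names make it an octave; at 11 semitones (a half step narrower than perfect) the quality is diminished.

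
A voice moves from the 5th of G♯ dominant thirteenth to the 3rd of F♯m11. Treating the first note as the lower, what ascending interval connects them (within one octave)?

diminished 5th

G♯ dominant thirteenth has D♯ as its 5th, and F♯m11 has A as its 3rd.
D♯ up to A is 6 semitones, a half step narrower than a perfect fifth, so the interval is diminished.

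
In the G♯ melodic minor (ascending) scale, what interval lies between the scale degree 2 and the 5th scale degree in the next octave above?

P11

G♯ melodic minor: G♯ A♯ B C♯ D♯ E♯ F𝄪.
So we need the interval from A♯ up to D♯.
From A♯ to D♯ is 17 semitones, exactly the perfect eleventh.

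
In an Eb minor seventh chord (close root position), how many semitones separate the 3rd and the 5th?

4

Spelling the chord: Eb-Gb-Bb-Db.
Gb to Bb is a major third: 4 semitones.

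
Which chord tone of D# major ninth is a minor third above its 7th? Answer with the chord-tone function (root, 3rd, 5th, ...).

D#maj9 is spelled D#–F##–A#–C##–E#.
The 7th is C##. A minor third above C## is E#.
E# is the chord's 9th.

9th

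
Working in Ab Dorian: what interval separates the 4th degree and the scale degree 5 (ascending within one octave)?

The scale runs Ab Bb Cb Db Eb F Gb.
So we need the interval from Db up to Eb.
Db up to Eb spans 2 letter names and 2 semitones — a major second.

major 2nd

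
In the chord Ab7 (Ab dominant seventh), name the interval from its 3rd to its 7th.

diminished fifth

Ab dominant seventh: Ab C Eb Gb.
That puts C below Gb.
From C to Gb: 6 semitones over a fifth = diminished.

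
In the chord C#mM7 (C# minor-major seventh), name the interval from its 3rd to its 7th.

Spelling the chord: C#, E, G#, B#.
The 3rd is E and the 7th is B#.
E up to B# is 8 semitones, a half step wider than a perfect fifth, so the interval is augmented.

augmented fifth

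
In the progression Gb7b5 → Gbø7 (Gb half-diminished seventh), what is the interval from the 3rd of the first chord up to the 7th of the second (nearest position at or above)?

The 3rd of Gb7b5 is Bb; the 7th of Gbø7 (Gb half-diminished seventh) is Fb.
Bb up to Fb is 6 semitones, a half step narrower than a perfect fifth, so the interval is diminished.

diminished fifth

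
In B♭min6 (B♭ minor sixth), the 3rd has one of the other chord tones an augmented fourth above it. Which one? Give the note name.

G

B♭min6: B♭-D♭-F-G.
The 3rd is D♭. An augmented fourth above D♭ is G.
G is the chord's 6th.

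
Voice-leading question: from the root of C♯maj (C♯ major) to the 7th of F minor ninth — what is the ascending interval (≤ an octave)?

The root of C♯maj (C♯ major) is C♯; the 7th of F minor ninth is E♭.
C♯ up to E♭ is 2 semitones, a whole step narrower than a major third, so the interval is diminished.

diminished third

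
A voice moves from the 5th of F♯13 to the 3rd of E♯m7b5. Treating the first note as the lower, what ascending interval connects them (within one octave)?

P5

F♯13 has C♯ as its 5th, and E♯m7b5 has G♯ as its 3rd.
Counting 5 letters and 7 half steps from C♯ gives a perfect fifth.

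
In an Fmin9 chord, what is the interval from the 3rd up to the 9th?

M7

Fmin9: F–Ab–C–Eb–G.
The 3rd is Ab and the 9th is G.
Counting 7 letters and 11 half steps from Ab gives a major seventh.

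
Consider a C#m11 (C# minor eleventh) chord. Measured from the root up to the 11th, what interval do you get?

Spelling the chord: C# E G# B D# F#.
Root = C#; 11th = F#.
From C# to F# is 17 semitones, exactly the perfect eleventh.

perfect eleventh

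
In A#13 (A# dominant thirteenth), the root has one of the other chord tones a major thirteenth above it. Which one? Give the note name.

F##

A# dominant thirteenth is spelled A# C## E# G# B# F##.
The root is A#. A major thirteenth above A# is F##.
F## is the chord's 13th.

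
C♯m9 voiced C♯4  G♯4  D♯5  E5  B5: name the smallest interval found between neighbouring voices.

minor second

Adjacent intervals: C♯4→G♯4 = perfect fifth; G♯4→D♯5 = perfect fifth; D♯5→E5 = minor second; E5→B5 = perfect fifth.
The smallest is D♯5 to E5, a minor second (1 semitone).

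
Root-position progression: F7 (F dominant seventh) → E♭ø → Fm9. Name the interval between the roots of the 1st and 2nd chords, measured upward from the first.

minor seventh

The roots are F and E♭.
F up to E♭ is 10 semitones, a half step narrower than a major seventh, so the interval is minor.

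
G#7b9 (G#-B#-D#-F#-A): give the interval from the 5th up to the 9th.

5th = D#; 9th = A.
From D# to A: 6 semitones over a fifth = diminished.

diminished fifth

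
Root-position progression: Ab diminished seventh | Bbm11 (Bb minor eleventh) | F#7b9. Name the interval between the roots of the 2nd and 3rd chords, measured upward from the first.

The roots are Bb and F#.
Bb up to F# is 8 semitones, a half step wider than a perfect fifth, so the interval is augmented.

augmented 5th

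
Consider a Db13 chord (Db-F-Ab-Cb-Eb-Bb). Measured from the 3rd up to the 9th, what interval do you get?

3rd = F; 9th = Eb.
F up to Eb is 10 semitones, a half step narrower than a major seventh, so the interval is minor.

minor seventh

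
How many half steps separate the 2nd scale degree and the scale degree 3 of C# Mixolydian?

The scale is C# D# E# F# G# A# B.
D# up to E# is a major second — 2 semitones.

2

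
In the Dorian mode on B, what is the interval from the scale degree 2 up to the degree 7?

Spelling the Dorian mode on B: B C♯ D E F♯ G♯ A.
That puts C♯ below A.
C♯ up to A is 8 semitones, a half step narrower than a major sixth, so the interval is minor.

minor 6th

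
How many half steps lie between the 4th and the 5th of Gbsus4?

The chord tones of Gbsus4 are Gb Cb Db.
Cb to Db is a major second: 2 semitones.

2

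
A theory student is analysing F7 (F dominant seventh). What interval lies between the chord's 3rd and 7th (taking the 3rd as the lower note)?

The chord tones of F7 are F-A-C-E♭.
3rd = A; 7th = E♭.
5 letter names make it a fifth; at 6 semitones (a half step narrower than perfect) the quality is diminished.

diminished 5th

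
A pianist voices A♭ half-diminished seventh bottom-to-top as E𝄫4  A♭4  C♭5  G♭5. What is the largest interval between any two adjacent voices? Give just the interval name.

Adjacent intervals: E𝄫4→A♭4 = augmented fourth; A♭4→C♭5 = minor third; C♭5→G♭5 = perfect fifth.
The largest is C♭5 to G♭5, a perfect fifth (7 semitones).

perfect 5th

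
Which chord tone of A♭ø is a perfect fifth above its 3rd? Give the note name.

Gb

The chord tones of A♭m7b5 are A♭ C♭ E𝄫 G♭.
The 3rd is C♭. A perfect fifth above C♭ is G♭.
G♭ is the chord's 7th.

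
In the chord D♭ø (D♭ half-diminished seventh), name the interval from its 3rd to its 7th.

D♭ø: D♭, F♭, A𝄫, C♭.
The 3rd is F♭ and the 7th is C♭.
Counting 5 letters and 7 half steps from F♭ gives a perfect fifth.

P5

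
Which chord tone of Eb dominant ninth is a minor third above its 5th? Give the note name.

Db

Eb dominant ninth is spelled Eb-G-Bb-Db-F.
The 5th is Bb. A minor third above Bb is Db.
Db is the chord's 7th.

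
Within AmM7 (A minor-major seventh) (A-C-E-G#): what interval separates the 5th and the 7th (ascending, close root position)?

The 5th is E and the 7th is G#.
E up to G# spans 3 letter names and 4 semitones — a major third.

major 3rd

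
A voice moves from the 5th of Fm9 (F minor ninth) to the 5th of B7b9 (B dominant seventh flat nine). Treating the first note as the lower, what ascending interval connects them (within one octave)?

The 5th of Fm9 (F minor ninth) is C; the 5th of B7b9 (B dominant seventh flat nine) is F♯.
C up to F♯ is 6 semitones, a half step wider than a perfect fourth, so the interval is augmented.

augmented fourth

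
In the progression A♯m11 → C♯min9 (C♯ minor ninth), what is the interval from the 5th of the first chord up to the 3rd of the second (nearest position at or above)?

d8

The 5th of A♯m11 is E♯; the 3rd of C♯min9 (C♯ minor ninth) is E.
From E♯ to E: 11 semitones over an octave = diminished.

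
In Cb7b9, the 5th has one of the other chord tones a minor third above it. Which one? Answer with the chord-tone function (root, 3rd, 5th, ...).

7th

The chord tones of Cb dominant seventh flat nine are Cb, Eb, Gb, Bbb, Dbb.
The 5th is Gb. A minor third above Gb is Bbb.
Bbb is the chord's 7th.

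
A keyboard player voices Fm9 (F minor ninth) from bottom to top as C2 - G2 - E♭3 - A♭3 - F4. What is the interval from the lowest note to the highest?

The outer voices are C2 and F4.
From C to F is 29 semitones, exactly the perfect 18th.

perfect 18th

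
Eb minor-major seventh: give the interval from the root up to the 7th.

M7

EbmM7: Eb, Gb, Bb, D.
So we need the interval from Eb up to D.
From Eb to D is 11 semitones, exactly the major seventh.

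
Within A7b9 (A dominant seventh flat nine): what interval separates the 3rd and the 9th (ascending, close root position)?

A7b9 is spelled A, C#, E, G, Bb.
So we need the interval from C# up to Bb.
From C# to Bb: 9 semitones over a seventh = diminished.

diminished seventh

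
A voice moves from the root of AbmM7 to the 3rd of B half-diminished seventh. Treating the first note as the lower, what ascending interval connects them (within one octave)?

augmented 4th

The root of AbmM7 is Ab; the 3rd of B half-diminished seventh is D.
From Ab to D: 6 semitones over a fourth = augmented.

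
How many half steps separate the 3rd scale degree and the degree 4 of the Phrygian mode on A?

The scale is A B♭ C D E F G.
C up to D is a major second — 2 semitones.

2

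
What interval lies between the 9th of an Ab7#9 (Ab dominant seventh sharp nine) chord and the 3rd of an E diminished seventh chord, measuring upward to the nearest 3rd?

The 9th of Ab7#9 (Ab dominant seventh sharp nine) is B; the 3rd of E diminished seventh is G.
6 letter names make it a sixth; at 8 semitones (a half step narrower than major) the quality is minor.

minor sixth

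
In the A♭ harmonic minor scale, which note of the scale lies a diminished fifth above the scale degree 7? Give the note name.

Db

The scale is A♭ B♭ C♭ D♭ E♭ F♭ G.
The scale degree 7 is G; a diminished fifth above that is D♭ — scale degree 4.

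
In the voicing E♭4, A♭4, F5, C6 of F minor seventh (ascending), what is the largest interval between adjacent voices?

Adjacent intervals: E♭4→A♭4 = perfect fourth; A♭4→F5 = major sixth; F5→C6 = perfect fifth.
The largest is A♭4 to F5, a major sixth (9 semitones).

major sixth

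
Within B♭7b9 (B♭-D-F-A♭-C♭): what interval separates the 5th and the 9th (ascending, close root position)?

5th = F; 9th = C♭.
From F to C♭: 6 semitones over a fifth = diminished.

d5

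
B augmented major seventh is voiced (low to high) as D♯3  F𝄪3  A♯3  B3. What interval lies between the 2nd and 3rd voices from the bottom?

minor third

Those voices are F𝄪3 and A♯3.
3 letter names make it a third; at 3 semitones (a half step narrower than major) the quality is minor.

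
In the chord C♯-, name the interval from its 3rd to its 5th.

C♯m (C♯ minor) is spelled C♯, E, G♯.
3rd = E; 5th = G♯.
Counting 3 letters and 4 half steps from E gives a major third.

M3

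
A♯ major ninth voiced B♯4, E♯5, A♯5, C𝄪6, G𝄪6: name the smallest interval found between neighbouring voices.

Adjacent intervals: B♯4→E♯5 = perfect fourth; E♯5→A♯5 = perfect fourth; A♯5→C𝄪6 = major third; C𝄪6→G𝄪6 = perfect fifth.
The smallest is A♯5 to C𝄪6, a major third (4 semitones).

major third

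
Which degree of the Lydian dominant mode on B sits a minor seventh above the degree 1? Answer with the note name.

A

The scale is B C# D# E# F# G# A.
The degree 1 is B; a minor seventh above that is A — scale degree 7.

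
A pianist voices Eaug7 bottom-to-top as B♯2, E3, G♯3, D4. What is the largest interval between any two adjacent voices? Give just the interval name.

diminished 5th

Adjacent intervals: B♯2→E3 = diminished fourth; E3→G♯3 = major third; G♯3→D4 = diminished fifth.
The largest is G♯3 to D4, a diminished fifth (6 semitones).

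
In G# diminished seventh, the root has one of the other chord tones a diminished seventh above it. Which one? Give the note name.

The chord tones of G#°7 are G#–B–D–F.
The root is G#. A diminished seventh above G# is F.
F is the chord's 7th.

F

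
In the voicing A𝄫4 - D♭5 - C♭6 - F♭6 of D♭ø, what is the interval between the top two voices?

Those voices are C♭6 and F♭6.
From C♭ to F♭ is 5 semitones, exactly the perfect fourth.

P4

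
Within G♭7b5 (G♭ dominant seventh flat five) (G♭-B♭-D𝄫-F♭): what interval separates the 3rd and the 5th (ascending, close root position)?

diminished third

That puts B♭ below D𝄫.
From B♭ to D𝄫: 2 semitones over a third = diminished.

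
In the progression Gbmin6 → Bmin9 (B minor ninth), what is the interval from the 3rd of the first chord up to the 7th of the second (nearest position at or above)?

augmented seventh

Gbmin6 has Bbb as its 3rd, and Bmin9 (B minor ninth) has A as its 7th.
Bbb up to A is 12 semitones, a half step wider than a major seventh, so the interval is augmented.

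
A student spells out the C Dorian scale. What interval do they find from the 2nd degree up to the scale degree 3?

The scale runs C D Eb F G A Bb.
The 2nd degree is D and the degree 3 is Eb.
From D to Eb: 1 semitone over a second = minor.

minor second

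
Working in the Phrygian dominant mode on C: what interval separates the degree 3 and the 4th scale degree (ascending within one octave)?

C phrygian dominant: C Db E F G Ab Bb.
That puts E below F.
E up to F is 1 semitone, a half step narrower than a major second, so the interval is minor.

minor 2nd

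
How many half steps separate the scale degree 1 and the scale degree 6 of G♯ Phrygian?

8

The scale is G♯ A B C♯ D♯ E F♯.
G♯ up to E is a minor sixth — 8 semitones.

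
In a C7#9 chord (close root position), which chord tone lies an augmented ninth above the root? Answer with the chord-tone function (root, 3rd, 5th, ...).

Spelling the chord: C, E, G, B♭, D♯.
The root is C. An augmented ninth above C is D♯.
D♯ is the chord's 9th.

9th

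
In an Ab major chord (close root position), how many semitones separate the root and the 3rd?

4

Abmaj: Ab–C–Eb.
Ab to C is a major third: 4 semitones.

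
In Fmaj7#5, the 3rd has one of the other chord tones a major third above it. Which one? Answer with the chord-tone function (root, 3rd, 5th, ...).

F+maj7 (F augmented major seventh) is spelled F, A, C#, E.
The 3rd is A. A major third above A is C#.
C# is the chord's 5th.

5th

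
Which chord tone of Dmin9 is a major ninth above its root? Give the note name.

E

Spelling the chord: D, F, A, C, E.
The root is D. A major ninth above D is E.
E is the chord's 9th.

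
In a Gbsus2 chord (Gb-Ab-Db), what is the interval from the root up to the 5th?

perfect fifth

That puts Gb below Db.
From Gb to Db is 7 semitones, exactly the perfect fifth.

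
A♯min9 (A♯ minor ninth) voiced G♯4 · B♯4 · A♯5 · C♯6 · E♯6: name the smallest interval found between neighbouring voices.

minor 3rd

Adjacent intervals: G♯4→B♯4 = major third; B♯4→A♯5 = minor seventh; A♯5→C♯6 = minor third; C♯6→E♯6 = major third.
The smallest is A♯5 to C♯6, a minor third (3 semitones).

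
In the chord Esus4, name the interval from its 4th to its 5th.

major second

The chord tones of E sus4 are E-A-B.
The 4th is A and the 5th is B.
Counting 2 letters and 2 half steps from A gives a major second.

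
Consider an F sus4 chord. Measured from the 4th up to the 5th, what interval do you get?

The chord tones of Fsus4 (F sus4) are F-Bb-C.
The 4th is Bb and the 5th is C.
Bb up to C spans 2 letter names and 2 semitones — a major second.

major 2nd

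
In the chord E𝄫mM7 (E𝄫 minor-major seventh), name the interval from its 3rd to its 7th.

augmented 5th

E𝄫m(maj7) (E𝄫 minor-major seventh) is spelled E𝄫, G𝄫, B𝄫, D♭.
3rd = G𝄫; 7th = D♭.
G𝄫 up to D♭ is 8 semitones, a half step wider than a perfect fifth, so the interval is augmented.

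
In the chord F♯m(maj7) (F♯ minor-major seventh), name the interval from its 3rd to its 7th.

augmented 5th

The chord tones of F♯mM7 are F♯–A–C♯–E♯.
That puts A below E♯.
A up to E♯ is 8 semitones, a half step wider than a perfect fifth, so the interval is augmented.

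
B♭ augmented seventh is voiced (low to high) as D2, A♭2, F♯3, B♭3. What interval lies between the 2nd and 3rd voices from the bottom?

augmented 6th

Those voices are A♭2 and F♯3.
A♭ up to F♯ is 10 semitones, a half step wider than a major sixth, so the interval is augmented.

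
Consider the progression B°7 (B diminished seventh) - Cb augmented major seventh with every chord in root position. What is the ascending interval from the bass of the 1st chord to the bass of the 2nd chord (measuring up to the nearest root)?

diminished second

The roots are B and Cb.
2 letter names make it a second; at 0 semitones (a whole step narrower than major) the quality is diminished.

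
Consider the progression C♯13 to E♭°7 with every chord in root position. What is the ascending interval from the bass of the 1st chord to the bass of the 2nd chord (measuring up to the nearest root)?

The roots are C♯ and E♭.
3 letter names make it a third; at 2 semitones (a whole step narrower than major) the quality is diminished.

diminished third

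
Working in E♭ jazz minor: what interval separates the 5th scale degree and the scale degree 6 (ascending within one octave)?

Spelling E♭ jazz minor: E♭ F G♭ A♭ B♭ C D.
That puts B♭ below C.
Counting 2 letters and 2 half steps from B♭ gives a major second.

M2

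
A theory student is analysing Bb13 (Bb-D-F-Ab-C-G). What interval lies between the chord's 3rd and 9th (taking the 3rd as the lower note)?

That puts D below C.
D up to C is 10 semitones, a half step narrower than a major seventh, so the interval is minor.

minor 7th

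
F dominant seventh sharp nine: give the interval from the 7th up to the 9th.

F7#9 (F dominant seventh sharp nine) is spelled F, A, C, Eb, G#.
That puts Eb below G#.
Eb up to G# is 5 semitones, a half step wider than a major third, so the interval is augmented.

augmented third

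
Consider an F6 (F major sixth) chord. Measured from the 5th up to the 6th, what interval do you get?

M2

F6: F-A-C-D.
5th = C; 6th = D.
C up to D spans 2 letter names and 2 semitones — a major second.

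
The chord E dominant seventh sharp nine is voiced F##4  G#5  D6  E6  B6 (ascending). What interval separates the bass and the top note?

The outer voices are F##4 and B6.
F## up to B is 28 semitones, a half step narrower than a perfect 18th, so the interval is diminished.

diminished 18th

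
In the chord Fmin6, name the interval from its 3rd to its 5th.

major 3rd

Fm6: F, Ab, C, D.
The 3rd is Ab and the 5th is C.
Counting 3 letters and 4 half steps from Ab gives a major third.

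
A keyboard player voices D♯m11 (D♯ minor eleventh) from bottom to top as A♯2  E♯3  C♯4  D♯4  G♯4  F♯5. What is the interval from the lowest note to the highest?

minor 20th

The outer voices are A♯2 and F♯5.
From A♯ to F♯: 32 semitones over a 20th = minor.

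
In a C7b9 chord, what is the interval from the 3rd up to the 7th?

The chord tones of C7b9 (C dominant seventh flat nine) are C-E-G-Bb-Db.
The 3rd is E and the 7th is Bb.
5 letter names make it a fifth; at 6 semitones (a half step narrower than perfect) the quality is diminished.

diminished fifth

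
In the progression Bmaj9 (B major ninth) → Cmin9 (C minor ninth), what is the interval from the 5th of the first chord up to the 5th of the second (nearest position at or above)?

m2

The 5th of Bmaj9 (B major ninth) is F#; the 5th of Cmin9 (C minor ninth) is G.
From F# to G: 1 semitone over a second = minor.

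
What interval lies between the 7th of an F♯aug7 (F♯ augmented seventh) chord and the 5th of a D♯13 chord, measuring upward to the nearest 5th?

The 7th of F♯aug7 (F♯ augmented seventh) is E; the 5th of D♯13 is A♯.
E up to A♯ is 6 semitones, a half step wider than a perfect fourth, so the interval is augmented.

augmented 4th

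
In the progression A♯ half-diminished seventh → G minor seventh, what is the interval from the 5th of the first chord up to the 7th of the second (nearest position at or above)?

The 5th of A♯ half-diminished seventh is E; the 7th of G minor seventh is F.
From E to F: 1 semitone over a second = minor.

minor second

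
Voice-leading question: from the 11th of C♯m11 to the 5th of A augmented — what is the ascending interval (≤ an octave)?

major 7th

The 11th of C♯m11 is F♯; the 5th of A augmented is E♯.
From F♯ to E♯ is 11 semitones, exactly the major seventh.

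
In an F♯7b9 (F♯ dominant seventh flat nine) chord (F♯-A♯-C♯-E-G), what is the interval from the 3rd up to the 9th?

3rd = A♯; 9th = G.
From A♯ to G: 9 semitones over a seventh = diminished.

diminished seventh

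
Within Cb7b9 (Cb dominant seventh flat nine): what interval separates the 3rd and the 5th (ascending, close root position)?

minor third

The chord tones of Cb7b9 (Cb dominant seventh flat nine) are Cb-Eb-Gb-Bbb-Dbb.
The 3rd is Eb and the 5th is Gb.
Eb up to Gb is 3 semitones, a half step narrower than a major third, so the interval is minor.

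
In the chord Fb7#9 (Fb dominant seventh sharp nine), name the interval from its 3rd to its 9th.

major seventh

Spelling the chord: Fb Ab Cb Ebb G.
So we need the interval from Ab up to G.
Ab up to G spans 7 letter names and 11 semitones — a major seventh.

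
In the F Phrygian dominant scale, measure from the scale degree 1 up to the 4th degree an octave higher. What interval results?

perfect eleventh

Spelling the F Phrygian dominant scale: F G♭ A B♭ C D♭ E♭.
So we need the interval from F up to B♭.
F up to B♭ spans 11 letter names and 17 semitones — a perfect eleventh.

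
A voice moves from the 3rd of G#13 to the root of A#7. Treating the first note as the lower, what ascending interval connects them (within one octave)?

The 3rd of G#13 is B#; the root of A#7 is A#.
From B# to A#: 10 semitones over a seventh = minor.

minor 7th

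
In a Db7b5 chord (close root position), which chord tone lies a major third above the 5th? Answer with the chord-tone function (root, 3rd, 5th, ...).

7th

The chord tones of Db7b5 are Db, F, Abb, Cb.
The 5th is Abb. A major third above Abb is Cb.
Cb is the chord's 7th.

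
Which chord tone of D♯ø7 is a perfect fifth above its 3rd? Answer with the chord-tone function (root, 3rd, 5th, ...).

The chord tones of D♯ half-diminished seventh are D♯, F♯, A, C♯.
The 3rd is F♯. A perfect fifth above F♯ is C♯.
C♯ is the chord's 7th.

7th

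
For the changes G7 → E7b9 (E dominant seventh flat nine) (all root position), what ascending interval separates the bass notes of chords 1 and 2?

The roots are G and E.
From G to E is 9 semitones, exactly the major sixth.

M6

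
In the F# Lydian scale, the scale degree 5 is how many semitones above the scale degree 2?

The scale is F# G# A# B# C# D# E#.
G# up to C# is a perfect fourth — 5 semitones.

5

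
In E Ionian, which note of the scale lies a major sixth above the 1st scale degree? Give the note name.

The scale is E F# G# A B C# D#.
The 1st scale degree is E; a major sixth above that is C# — scale degree 6.

C#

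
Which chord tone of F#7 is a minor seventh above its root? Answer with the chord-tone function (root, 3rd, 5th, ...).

7th

F# dominant seventh: F# A# C# E.
The root is F#. A minor seventh above F# is E.
E is the chord's 7th.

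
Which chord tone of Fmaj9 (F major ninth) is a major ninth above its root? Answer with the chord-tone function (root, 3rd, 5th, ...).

The chord tones of Fmaj9 are F-A-C-E-G.
The root is F. A major ninth above F is G.
G is the chord's 9th.

9th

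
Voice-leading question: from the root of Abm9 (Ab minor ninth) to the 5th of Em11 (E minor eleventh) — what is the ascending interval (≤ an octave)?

augmented second

The root of Abm9 (Ab minor ninth) is Ab; the 5th of Em11 (E minor eleventh) is B.
2 letter names make it a second; at 3 semitones (a half step wider than major) the quality is augmented.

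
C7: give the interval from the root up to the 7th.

C7 (C dominant seventh) is spelled C–E–G–Bb.
Root = C; 7th = Bb.
7 letter names make it a seventh; at 10 semitones (a half step narrower than major) the quality is minor.

minor seventh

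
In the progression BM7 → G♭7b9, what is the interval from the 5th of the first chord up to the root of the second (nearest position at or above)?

diminished second

The 5th of BM7 is F♯; the root of G♭7b9 is G♭.
2 letter names make it a second; at 0 semitones (a whole step narrower than major) the quality is diminished.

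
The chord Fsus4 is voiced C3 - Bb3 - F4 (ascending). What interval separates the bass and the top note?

perfect eleventh

The outer voices are C3 and F4.
C up to F spans 11 letter names and 17 semitones — a perfect eleventh.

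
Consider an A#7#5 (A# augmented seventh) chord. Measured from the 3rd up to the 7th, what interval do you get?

A#aug7 is spelled A#, C##, E##, G#.
So we need the interval from C## up to G#.
C## up to G# is 6 semitones, a half step narrower than a perfect fifth, so the interval is diminished.
That tritone between 3rd and 7th is what gives the dominant seventh its pull toward resolution.

diminished fifth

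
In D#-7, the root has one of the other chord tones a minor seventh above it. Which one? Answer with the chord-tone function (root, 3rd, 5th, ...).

7th

D# minor seventh is spelled D#-F#-A#-C#.
The root is D#. A minor seventh above D# is C#.
C# is the chord's 7th.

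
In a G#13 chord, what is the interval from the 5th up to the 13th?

major ninth

G#13 is spelled G#, B#, D#, F#, A#, E#.
That puts D# below E#.
D# up to E# spans 9 letter names and 14 semitones — a major ninth.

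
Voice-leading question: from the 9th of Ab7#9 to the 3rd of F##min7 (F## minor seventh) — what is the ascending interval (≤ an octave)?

major 7th

Ab7#9 has B as its 9th, and F##min7 (F## minor seventh) has A# as its 3rd.
From B to A# is 11 semitones, exactly the major seventh.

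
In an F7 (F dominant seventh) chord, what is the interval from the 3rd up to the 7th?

diminished 5th

F7: F–A–C–Eb.
The 3rd is A and the 7th is Eb.
A up to Eb is 6 semitones, a half step narrower than a perfect fifth, so the interval is diminished.
That tritone between 3rd and 7th is what gives the dominant seventh its pull toward resolution.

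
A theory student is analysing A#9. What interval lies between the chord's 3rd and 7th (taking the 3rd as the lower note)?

diminished fifth

A#9: A#–C##–E#–G#–B#.
The 3rd is C## and the 7th is G#.
5 letter names make it a fifth; at 6 semitones (a half step narrower than perfect) the quality is diminished.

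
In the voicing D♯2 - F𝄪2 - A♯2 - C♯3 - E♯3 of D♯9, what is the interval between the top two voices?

M3

Those voices are C♯3 and E♯3.
C♯ up to E♯ spans 3 letter names and 4 semitones — a major third.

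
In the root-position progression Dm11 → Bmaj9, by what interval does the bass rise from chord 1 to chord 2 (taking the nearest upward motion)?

major sixth

The roots are D and B.
Counting 6 letters and 9 half steps from D gives a major sixth.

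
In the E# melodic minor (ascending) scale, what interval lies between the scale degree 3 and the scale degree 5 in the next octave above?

Spelling the E# melodic minor (ascending) scale: E# F## G# A# B# C## D##.
That puts G# below B#.
Counting 10 letters and 16 half steps from G# gives a major tenth.

major tenth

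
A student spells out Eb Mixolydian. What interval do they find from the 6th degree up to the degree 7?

Eb mixolydian: Eb F G Ab Bb C Db.
That puts C below Db.
C up to Db is 1 semitone, a half step narrower than a major second, so the interval is minor.

m2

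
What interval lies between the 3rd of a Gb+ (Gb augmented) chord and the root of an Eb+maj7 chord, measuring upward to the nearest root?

perfect 4th

Gb+ (Gb augmented) has Bb as its 3rd, and Eb+maj7 has Eb as its root.
Bb up to Eb spans 4 letter names and 5 semitones — a perfect fourth.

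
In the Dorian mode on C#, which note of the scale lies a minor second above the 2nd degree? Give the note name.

The scale is C# D# E F# G# A# B.
The 2nd degree is D#; a minor second above that is E — scale degree 3.

E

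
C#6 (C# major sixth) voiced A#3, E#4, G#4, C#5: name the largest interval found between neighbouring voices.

Adjacent intervals: A#3→E#4 = perfect fifth; E#4→G#4 = minor third; G#4→C#5 = perfect fourth.
The largest is A#3 to E#4, a perfect fifth (7 semitones).

P5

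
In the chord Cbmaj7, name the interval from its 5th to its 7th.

Cb major seventh: Cb-Eb-Gb-Bb.
5th = Gb; 7th = Bb.
Counting 3 letters and 4 half steps from Gb gives a major third.

major third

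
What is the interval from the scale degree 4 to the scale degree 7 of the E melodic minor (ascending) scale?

augmented fourth

Spelling the E melodic minor (ascending) scale: E F# G A B C# D#.
The scale degree 4 is A and the 7th scale degree is D#.
4 letter names make it a fourth; at 6 semitones (a half step wider than perfect) the quality is augmented.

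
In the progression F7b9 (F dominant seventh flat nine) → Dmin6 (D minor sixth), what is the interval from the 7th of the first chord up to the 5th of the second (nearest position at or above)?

A4

The 7th of F7b9 (F dominant seventh flat nine) is Eb; the 5th of Dmin6 (D minor sixth) is A.
4 letter names make it a fourth; at 6 semitones (a half step wider than perfect) the quality is augmented.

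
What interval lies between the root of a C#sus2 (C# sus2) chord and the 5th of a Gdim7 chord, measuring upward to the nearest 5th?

The root of C#sus2 (C# sus2) is C#; the 5th of Gdim7 is Db.
2 letter names make it a second; at 0 semitones (a whole step narrower than major) the quality is diminished.

diminished 2nd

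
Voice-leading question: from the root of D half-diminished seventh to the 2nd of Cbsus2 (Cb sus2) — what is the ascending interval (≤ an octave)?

D half-diminished seventh has D as its root, and Cbsus2 (Cb sus2) has Db as its 2nd.
From D to Db: 11 semitones over an octave = diminished.

diminished octave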